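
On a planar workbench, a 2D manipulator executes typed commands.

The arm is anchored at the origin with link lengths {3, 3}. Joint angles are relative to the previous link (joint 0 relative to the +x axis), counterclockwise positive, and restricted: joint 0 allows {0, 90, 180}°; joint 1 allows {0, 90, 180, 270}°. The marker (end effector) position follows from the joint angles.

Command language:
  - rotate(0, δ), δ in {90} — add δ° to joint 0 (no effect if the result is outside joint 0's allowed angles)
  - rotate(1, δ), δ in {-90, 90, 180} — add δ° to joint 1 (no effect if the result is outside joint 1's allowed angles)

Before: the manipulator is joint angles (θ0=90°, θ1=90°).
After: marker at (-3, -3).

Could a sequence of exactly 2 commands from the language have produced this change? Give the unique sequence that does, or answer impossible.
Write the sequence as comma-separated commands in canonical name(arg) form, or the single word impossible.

start: joint angles (θ0=90°, θ1=90°)
[1] after rotate(0, 90): joint angles (θ0=180°, θ1=90°)
[2] after rotate(0, 90): joint angles (θ0=180°, θ1=90°)
uniquely the one of 16 2-step routes that fits.

rotate(0, 90), rotate(0, 90)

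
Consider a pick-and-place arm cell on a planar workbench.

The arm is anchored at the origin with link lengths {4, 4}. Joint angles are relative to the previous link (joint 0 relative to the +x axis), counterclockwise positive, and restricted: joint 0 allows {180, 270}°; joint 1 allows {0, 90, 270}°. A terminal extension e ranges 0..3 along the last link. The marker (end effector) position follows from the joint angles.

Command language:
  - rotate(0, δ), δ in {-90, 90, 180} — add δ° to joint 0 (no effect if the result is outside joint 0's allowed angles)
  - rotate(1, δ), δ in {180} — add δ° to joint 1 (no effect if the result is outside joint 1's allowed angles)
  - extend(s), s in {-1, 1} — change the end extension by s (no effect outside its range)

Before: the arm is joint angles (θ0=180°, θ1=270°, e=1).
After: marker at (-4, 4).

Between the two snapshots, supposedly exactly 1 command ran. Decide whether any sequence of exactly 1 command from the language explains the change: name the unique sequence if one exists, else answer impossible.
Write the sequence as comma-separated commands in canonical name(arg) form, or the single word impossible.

from: joint angles (θ0=180°, θ1=270°, e=1)
step 1 (extend(-1)): joint angles (θ0=180°, θ1=270°, e=0)
no other 1-command option fits: unique.

extend(-1)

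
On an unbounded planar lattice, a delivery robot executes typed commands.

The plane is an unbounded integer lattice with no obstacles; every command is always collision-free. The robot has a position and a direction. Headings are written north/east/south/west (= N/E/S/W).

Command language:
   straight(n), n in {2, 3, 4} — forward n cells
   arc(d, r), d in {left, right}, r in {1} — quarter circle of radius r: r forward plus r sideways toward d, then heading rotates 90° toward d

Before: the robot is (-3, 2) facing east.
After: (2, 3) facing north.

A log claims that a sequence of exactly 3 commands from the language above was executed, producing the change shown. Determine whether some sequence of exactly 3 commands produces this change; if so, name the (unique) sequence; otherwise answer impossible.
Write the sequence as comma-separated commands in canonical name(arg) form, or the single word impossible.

straight(2), straight(2), arc(left, 1)

key: order matters: swapping straight(2) and arc(left, 1) lands elsewhere
t0: (-3, 2) facing east
[1] after straight(2): (-1, 2) facing east
[2] after straight(2): (1, 2) facing east
[3] after arc(left, 1): (2, 3) facing north
all 125 alternatives checked — unique.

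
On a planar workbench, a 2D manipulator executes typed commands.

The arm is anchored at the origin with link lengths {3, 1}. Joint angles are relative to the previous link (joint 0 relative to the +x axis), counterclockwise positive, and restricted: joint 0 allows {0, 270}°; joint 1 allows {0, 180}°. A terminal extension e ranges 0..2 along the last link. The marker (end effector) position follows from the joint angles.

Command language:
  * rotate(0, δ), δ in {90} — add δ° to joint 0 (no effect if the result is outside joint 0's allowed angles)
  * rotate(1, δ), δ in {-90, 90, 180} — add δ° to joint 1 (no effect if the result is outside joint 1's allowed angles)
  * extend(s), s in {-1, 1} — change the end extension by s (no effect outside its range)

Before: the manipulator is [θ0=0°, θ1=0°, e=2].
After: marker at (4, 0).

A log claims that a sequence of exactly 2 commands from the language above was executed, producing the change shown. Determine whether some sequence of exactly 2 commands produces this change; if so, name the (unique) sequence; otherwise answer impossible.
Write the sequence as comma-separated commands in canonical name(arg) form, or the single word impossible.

initial: [θ0=0°, θ1=0°, e=2]
step 1 (extend(-1)): [θ0=0°, θ1=0°, e=1]
step 2 (extend(-1)): [θ0=0°, θ1=0°, e=0]
all 36 alternatives checked — unique.

extend(-1), extend(-1)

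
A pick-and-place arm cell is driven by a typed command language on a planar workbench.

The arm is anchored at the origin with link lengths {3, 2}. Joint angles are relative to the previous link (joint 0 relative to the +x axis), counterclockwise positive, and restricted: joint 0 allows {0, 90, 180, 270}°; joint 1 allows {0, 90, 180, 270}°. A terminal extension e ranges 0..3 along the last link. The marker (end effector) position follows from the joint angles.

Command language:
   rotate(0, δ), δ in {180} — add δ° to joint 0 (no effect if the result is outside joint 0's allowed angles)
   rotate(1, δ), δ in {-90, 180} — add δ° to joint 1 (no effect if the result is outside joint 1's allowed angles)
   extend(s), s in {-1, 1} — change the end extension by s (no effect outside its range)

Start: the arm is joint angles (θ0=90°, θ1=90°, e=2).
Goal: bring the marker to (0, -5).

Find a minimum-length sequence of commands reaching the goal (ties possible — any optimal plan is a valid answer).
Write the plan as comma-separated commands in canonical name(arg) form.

extend(-1), extend(-1), rotate(0, 180), rotate(1, -90)

initial: joint angles (θ0=90°, θ1=90°, e=2)
step 1 (extend(-1)): joint angles (θ0=90°, θ1=90°, e=1)
step 2 (extend(-1)): joint angles (θ0=90°, θ1=90°, e=0)
step 3 (rotate(0, 180)): joint angles (θ0=270°, θ1=90°, e=0)
step 4 (rotate(1, -90)): joint angles (θ0=270°, θ1=0°, e=0)
no 3-step plan works, so 4 is optimal.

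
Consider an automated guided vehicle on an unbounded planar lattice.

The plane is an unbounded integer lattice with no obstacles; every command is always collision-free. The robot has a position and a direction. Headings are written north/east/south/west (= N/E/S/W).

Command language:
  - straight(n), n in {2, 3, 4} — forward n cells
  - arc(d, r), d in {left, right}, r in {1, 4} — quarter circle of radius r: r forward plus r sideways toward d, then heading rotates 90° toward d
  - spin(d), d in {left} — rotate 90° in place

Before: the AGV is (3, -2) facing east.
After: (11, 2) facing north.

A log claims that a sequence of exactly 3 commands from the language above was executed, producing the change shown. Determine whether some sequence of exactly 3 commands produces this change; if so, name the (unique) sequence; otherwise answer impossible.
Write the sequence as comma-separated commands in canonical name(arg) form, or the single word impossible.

straight(2), straight(2), arc(left, 4)

key: order matters: swapping straight(2) and arc(left, 4) lands elsewhere
start: (3, -2) facing east
step 1 (straight(2)): (5, -2) facing east
step 2 (straight(2)): (7, -2) facing east
step 3 (arc(left, 4)): (11, 2) facing north
no rival 3-sequence matches.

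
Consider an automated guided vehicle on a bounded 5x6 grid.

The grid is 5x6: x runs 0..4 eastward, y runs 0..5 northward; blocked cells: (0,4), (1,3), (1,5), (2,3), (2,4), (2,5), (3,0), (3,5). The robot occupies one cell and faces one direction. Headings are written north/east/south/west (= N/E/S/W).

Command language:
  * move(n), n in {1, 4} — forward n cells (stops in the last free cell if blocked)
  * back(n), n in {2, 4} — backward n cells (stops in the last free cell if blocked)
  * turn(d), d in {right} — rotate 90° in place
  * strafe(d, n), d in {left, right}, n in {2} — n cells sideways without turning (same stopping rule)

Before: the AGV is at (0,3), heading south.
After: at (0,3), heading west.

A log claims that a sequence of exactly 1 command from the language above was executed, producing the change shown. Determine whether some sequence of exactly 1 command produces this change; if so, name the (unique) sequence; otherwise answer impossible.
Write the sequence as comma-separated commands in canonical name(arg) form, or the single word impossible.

key: parked at (0,3) the whole time — nothing moves the robot
t0: at (0,3), heading south
t=1 turn(right) ⇒ at (0,3), heading west
all 7 alternatives checked — unique.

turn(right)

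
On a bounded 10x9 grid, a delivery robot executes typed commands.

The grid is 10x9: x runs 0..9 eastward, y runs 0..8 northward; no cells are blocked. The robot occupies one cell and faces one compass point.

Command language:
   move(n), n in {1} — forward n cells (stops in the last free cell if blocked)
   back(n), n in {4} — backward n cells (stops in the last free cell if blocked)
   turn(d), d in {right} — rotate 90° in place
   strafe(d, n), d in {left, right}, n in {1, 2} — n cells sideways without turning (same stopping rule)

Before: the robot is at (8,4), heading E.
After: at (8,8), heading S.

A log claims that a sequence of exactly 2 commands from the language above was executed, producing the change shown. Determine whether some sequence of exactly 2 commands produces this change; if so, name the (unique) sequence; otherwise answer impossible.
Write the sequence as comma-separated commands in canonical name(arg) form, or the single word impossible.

turn(right), back(4)

key: order matters: swapping turn(right) and back(4) lands elsewhere
from: at (8,4), heading E
t=1 turn(right) ⇒ at (8,4), heading S
t=2 back(4) ⇒ at (8,8), heading S
no rival 2-sequence matches.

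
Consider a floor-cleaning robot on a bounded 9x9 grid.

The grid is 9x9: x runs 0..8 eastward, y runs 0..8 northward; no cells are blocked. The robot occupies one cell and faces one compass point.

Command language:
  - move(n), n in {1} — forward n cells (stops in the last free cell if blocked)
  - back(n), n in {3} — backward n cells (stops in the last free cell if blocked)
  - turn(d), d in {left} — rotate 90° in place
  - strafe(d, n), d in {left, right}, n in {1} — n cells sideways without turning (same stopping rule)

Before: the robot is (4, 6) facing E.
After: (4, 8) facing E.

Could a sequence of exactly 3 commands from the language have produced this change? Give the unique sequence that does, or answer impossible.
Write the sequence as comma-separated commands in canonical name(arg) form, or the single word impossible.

strafe(left, 1), strafe(left, 1), strafe(left, 1)

key: heading stays E — no command in the sequence turns
begin: (4, 6) facing E
step 1 (strafe(left, 1)): (4, 7) facing E
step 2 (strafe(left, 1)): (4, 8) facing E
step 3 (strafe(left, 1)): (4, 8) facing E
no rival 3-sequence matches.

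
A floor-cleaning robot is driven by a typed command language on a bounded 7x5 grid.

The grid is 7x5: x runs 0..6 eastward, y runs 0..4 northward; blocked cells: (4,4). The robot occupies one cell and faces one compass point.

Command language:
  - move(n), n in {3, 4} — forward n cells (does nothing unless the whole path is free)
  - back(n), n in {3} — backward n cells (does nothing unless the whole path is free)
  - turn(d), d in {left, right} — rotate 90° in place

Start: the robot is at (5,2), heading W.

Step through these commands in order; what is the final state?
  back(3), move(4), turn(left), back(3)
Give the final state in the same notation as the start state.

at (1,2), heading S

t0: at (5,2), heading W
t=1 back(3) ⇒ at (5,2), heading W
t=2 move(4) ⇒ at (1,2), heading W
t=3 turn(left) ⇒ at (1,2), heading S
t=4 back(3) ⇒ at (1,2), heading S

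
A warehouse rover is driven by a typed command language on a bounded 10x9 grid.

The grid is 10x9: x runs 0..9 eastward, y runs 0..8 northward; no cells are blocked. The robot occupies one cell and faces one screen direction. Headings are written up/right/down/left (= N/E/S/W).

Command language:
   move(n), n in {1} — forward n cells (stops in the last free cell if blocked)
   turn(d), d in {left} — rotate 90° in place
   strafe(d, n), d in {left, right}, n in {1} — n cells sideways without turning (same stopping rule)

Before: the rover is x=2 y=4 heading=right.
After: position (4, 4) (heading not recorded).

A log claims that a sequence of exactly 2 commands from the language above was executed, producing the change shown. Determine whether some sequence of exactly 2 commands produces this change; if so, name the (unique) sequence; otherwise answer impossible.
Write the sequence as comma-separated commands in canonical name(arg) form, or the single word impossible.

from: x=2 y=4 heading=right
[1] after move(1): x=3 y=4 heading=right
[2] after move(1): x=4 y=4 heading=right
all 16 alternatives checked — unique.

move(1), move(1)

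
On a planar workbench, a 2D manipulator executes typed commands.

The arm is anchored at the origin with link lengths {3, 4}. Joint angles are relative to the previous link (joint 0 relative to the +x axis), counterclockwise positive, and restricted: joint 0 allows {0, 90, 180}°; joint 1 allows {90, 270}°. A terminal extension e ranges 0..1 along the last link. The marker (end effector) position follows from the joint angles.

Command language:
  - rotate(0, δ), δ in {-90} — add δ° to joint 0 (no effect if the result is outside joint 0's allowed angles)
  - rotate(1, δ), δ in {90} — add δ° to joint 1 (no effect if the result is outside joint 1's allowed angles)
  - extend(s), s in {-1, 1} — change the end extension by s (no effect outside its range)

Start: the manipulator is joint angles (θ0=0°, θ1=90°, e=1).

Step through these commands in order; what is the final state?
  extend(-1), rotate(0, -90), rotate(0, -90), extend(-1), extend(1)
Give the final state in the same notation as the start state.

initial: joint angles (θ0=0°, θ1=90°, e=1)
1. extend(-1) → joint angles (θ0=0°, θ1=90°, e=0)
2. rotate(0, -90) → joint angles (θ0=0°, θ1=90°, e=0)
3. rotate(0, -90) → joint angles (θ0=0°, θ1=90°, e=0)
4. extend(-1) → joint angles (θ0=0°, θ1=90°, e=0)
5. extend(1) → joint angles (θ0=0°, θ1=90°, e=1)

joint angles (θ0=0°, θ1=90°, e=1)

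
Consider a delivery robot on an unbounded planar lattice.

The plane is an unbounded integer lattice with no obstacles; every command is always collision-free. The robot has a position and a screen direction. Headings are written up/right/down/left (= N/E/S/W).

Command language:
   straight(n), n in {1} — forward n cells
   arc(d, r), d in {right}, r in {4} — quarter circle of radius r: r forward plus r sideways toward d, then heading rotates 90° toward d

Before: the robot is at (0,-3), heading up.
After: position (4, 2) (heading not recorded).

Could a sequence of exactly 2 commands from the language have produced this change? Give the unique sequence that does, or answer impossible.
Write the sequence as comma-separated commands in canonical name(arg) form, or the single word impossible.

straight(1), arc(right, 4)

key: running arc(right, 4) before straight(1) would end elsewhere — order is forced
t0: at (0,-3), heading up
t=1 straight(1) ⇒ at (0,-2), heading up
t=2 arc(right, 4) ⇒ at (4,2), heading right
all 4 alternatives checked — unique.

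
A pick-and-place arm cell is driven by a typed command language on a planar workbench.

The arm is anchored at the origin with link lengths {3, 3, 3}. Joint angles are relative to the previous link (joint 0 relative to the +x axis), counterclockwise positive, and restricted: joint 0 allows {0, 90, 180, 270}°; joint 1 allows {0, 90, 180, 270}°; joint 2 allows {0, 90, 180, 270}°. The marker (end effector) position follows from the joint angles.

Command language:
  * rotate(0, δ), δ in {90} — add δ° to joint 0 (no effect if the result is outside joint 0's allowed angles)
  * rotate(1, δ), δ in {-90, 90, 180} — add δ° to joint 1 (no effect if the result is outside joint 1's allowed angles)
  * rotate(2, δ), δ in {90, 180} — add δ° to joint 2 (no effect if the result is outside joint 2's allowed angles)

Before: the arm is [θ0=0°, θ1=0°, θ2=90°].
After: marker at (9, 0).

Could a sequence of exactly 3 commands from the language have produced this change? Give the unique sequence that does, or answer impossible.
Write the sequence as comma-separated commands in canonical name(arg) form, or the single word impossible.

initial: [θ0=0°, θ1=0°, θ2=90°]
step 1 (rotate(2, 90)): [θ0=0°, θ1=0°, θ2=180°]
step 2 (rotate(2, 90)): [θ0=0°, θ1=0°, θ2=270°]
step 3 (rotate(2, 90)): [θ0=0°, θ1=0°, θ2=0°]
all 216 alternatives checked — unique.

rotate(2, 90), rotate(2, 90), rotate(2, 90)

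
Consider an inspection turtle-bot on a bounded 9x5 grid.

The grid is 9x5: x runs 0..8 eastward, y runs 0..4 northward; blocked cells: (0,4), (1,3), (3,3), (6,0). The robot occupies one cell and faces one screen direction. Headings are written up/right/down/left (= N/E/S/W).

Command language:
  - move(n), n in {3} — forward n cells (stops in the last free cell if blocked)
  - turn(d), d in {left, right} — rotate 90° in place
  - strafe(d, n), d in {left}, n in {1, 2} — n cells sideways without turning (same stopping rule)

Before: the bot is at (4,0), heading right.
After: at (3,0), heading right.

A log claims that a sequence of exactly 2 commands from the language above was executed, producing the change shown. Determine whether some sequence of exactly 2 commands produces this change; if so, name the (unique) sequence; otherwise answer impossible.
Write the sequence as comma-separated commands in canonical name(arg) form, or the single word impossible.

every 2-command combo misses the target.

impossible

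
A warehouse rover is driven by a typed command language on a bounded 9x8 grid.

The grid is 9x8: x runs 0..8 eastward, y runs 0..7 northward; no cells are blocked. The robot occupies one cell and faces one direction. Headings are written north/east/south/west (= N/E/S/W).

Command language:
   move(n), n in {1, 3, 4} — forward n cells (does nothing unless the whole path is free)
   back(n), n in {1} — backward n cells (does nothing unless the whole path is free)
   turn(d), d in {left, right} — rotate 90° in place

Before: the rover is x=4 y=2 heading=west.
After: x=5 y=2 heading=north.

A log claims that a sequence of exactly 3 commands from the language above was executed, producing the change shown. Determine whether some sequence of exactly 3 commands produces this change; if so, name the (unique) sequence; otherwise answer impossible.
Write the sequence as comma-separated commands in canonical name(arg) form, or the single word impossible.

impossible

all 216 sequences checked — none match.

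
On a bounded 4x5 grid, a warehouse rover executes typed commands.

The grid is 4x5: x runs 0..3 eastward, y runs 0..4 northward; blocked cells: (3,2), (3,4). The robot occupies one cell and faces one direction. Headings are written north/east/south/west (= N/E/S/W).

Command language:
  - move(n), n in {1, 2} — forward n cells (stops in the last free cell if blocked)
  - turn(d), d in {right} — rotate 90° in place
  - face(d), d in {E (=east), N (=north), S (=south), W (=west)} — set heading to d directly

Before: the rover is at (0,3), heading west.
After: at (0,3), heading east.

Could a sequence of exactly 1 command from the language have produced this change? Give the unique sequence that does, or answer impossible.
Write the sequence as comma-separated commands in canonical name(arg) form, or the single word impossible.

face(E)

key: parked at (0,3) the whole time — nothing moves the robot
start: at (0,3), heading west
step 1 (face(E)): at (0,3), heading east
no other 1-command option fits: unique.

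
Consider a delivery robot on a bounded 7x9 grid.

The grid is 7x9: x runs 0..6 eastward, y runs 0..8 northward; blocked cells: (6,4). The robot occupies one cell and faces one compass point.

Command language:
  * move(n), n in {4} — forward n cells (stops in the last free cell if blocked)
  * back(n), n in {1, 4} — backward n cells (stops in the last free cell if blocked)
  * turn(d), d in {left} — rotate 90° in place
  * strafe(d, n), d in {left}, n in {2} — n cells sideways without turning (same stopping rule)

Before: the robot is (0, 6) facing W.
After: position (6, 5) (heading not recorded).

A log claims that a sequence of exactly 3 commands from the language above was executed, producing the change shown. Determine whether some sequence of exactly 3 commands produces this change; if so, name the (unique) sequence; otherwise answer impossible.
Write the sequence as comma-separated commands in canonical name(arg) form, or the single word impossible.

key: the second back(4) runs into the grid edge before its full distance
t0: (0, 6) facing W
t=1 back(4) ⇒ (4, 6) facing W
t=2 back(4) ⇒ (6, 6) facing W
t=3 strafe(left, 2) ⇒ (6, 5) facing W
no rival 3-sequence matches.

back(4), back(4), strafe(left, 2)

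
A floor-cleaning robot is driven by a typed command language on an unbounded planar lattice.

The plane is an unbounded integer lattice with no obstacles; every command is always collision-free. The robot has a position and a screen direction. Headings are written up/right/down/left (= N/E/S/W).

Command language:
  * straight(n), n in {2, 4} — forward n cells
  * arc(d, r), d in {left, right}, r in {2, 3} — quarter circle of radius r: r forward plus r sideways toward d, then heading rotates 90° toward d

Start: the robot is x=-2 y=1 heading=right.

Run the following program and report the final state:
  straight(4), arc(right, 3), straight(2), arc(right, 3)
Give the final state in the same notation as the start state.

x=2 y=-7 heading=left

begin: x=-2 y=1 heading=right
1. straight(4) → x=2 y=1 heading=right
2. arc(right, 3) → x=5 y=-2 heading=down
3. straight(2) → x=5 y=-4 heading=down
4. arc(right, 3) → x=2 y=-7 heading=left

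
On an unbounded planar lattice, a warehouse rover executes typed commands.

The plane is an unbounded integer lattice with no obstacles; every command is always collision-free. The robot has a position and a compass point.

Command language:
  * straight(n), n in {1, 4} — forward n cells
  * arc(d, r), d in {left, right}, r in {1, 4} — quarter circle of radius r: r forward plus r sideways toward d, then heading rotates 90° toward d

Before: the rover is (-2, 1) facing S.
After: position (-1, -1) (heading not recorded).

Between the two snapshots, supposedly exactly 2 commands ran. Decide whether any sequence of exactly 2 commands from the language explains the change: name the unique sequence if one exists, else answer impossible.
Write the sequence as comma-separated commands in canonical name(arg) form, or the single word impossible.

straight(1), arc(left, 1)

key: running arc(left, 1) before straight(1) would end elsewhere — order is forced
initial: (-2, 1) facing S
[1] after straight(1): (-2, 0) facing S
[2] after arc(left, 1): (-1, -1) facing E
uniquely the one of 36 2-step routes that fits.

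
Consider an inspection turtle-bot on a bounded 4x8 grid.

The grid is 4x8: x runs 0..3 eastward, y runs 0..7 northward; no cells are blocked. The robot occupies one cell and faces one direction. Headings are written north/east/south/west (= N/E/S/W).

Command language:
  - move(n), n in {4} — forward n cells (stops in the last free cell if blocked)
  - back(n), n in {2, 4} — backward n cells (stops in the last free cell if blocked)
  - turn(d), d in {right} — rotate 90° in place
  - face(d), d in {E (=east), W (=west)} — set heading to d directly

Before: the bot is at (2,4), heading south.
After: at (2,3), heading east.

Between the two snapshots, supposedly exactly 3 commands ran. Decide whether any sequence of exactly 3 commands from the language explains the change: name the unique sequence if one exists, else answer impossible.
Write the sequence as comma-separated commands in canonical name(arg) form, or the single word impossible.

key: back(4) runs into the grid edge before its full distance
from: at (2,4), heading south
[1] after back(4): at (2,7), heading south
[2] after move(4): at (2,3), heading south
[3] after face(E): at (2,3), heading east
uniquely the one of 216 3-step routes that fits.

back(4), move(4), face(E)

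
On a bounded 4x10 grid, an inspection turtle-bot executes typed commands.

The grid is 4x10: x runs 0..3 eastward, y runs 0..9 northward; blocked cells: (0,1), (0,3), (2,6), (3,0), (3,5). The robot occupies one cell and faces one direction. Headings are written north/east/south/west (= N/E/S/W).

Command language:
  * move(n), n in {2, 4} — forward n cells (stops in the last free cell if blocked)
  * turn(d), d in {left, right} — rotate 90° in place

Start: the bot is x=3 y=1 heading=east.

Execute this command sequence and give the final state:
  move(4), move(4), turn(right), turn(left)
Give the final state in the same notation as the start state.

from: x=3 y=1 heading=east
1. move(4) → x=3 y=1 heading=east
2. move(4) → x=3 y=1 heading=east
3. turn(right) → x=3 y=1 heading=south
4. turn(left) → x=3 y=1 heading=east

x=3 y=1 heading=east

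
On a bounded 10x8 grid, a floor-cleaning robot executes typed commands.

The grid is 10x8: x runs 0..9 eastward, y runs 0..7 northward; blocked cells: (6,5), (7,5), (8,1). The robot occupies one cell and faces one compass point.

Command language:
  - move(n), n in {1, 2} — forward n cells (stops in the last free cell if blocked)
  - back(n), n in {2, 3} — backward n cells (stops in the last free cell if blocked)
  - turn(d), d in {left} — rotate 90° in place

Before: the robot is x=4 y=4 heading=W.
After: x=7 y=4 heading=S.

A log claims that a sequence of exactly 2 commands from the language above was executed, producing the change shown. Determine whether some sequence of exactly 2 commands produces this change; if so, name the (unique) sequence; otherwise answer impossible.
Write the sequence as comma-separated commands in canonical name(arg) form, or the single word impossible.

back(3), turn(left)

key: position moved to (7,4) AND the heading swung to S — translation plus rotation needed
begin: x=4 y=4 heading=W
t=1 back(3) ⇒ x=7 y=4 heading=W
t=2 turn(left) ⇒ x=7 y=4 heading=S
no other 2-command option fits: unique.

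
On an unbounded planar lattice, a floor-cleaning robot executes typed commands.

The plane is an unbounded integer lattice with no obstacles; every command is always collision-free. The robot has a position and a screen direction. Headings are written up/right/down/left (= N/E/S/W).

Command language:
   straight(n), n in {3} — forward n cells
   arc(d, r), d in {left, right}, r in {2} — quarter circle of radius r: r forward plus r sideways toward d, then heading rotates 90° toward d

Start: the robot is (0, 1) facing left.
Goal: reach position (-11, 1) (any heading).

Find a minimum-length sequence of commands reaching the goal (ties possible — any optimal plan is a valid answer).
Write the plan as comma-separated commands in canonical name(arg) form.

arc(left, 2), arc(right, 2), arc(right, 2), arc(left, 2), straight(3)

begin: (0, 1) facing left
1. arc(left, 2) → (-2, -1) facing down
2. arc(right, 2) → (-4, -3) facing left
3. arc(right, 2) → (-6, -1) facing up
4. arc(left, 2) → (-8, 1) facing left
5. straight(3) → (-11, 1) facing left
shorter routes all fall short; 5 is best.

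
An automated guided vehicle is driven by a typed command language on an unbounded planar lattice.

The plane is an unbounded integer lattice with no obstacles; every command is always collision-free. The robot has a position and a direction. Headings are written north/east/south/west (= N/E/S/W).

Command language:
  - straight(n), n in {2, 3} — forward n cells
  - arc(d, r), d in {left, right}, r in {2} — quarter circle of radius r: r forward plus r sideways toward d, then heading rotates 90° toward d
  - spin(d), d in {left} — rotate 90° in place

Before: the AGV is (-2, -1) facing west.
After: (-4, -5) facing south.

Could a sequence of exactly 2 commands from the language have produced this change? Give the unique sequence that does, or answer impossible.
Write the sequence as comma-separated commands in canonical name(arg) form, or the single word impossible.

key: order matters: swapping arc(left, 2) and straight(2) lands elsewhere
begin: (-2, -1) facing west
1. arc(left, 2) → (-4, -3) facing south
2. straight(2) → (-4, -5) facing south
uniquely the one of 25 2-step routes that fits.

arc(left, 2), straight(2)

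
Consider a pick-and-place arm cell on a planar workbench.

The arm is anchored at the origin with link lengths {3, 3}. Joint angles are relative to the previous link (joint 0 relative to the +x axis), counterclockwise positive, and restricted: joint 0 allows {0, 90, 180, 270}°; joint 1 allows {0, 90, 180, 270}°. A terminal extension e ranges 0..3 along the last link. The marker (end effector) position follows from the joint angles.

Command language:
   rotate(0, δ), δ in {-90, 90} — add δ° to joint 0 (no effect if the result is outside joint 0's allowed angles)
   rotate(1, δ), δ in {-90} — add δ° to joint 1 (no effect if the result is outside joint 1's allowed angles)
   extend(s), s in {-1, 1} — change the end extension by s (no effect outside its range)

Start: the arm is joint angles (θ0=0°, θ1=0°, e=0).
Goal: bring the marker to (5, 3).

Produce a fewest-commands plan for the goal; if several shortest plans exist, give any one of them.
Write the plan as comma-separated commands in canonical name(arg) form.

begin: joint angles (θ0=0°, θ1=0°, e=0)
1. extend(1) → joint angles (θ0=0°, θ1=0°, e=1)
2. extend(1) → joint angles (θ0=0°, θ1=0°, e=2)
3. rotate(1, -90) → joint angles (θ0=0°, θ1=270°, e=2)
4. rotate(0, 90) → joint angles (θ0=90°, θ1=270°, e=2)
no 3-step plan works, so 4 is optimal.

extend(1), extend(1), rotate(1, -90), rotate(0, 90)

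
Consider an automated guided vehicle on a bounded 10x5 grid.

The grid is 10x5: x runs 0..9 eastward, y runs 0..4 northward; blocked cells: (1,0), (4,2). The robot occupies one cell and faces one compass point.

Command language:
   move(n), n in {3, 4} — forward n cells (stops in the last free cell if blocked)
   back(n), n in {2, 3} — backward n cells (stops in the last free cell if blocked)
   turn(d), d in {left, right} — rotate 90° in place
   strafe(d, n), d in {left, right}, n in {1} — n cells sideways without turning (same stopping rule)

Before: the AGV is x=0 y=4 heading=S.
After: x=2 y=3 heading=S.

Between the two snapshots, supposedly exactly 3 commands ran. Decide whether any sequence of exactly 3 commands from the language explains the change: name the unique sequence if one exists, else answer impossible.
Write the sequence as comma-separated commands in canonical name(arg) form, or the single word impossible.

checked all 3-command options: none fits.

impossible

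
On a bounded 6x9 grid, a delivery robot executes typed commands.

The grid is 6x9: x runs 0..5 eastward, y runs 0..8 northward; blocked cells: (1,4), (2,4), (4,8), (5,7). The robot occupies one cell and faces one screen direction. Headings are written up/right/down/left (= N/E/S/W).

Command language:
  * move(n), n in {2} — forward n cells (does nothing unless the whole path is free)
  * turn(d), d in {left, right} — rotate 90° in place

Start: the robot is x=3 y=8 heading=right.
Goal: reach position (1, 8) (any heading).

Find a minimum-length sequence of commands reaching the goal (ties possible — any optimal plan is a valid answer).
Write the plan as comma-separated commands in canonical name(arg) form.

turn(right), turn(right), move(2)

start: x=3 y=8 heading=right
[1] after turn(right): x=3 y=8 heading=down
[2] after turn(right): x=3 y=8 heading=left
[3] after move(2): x=1 y=8 heading=left
minimal: 3 command(s), checked below 3.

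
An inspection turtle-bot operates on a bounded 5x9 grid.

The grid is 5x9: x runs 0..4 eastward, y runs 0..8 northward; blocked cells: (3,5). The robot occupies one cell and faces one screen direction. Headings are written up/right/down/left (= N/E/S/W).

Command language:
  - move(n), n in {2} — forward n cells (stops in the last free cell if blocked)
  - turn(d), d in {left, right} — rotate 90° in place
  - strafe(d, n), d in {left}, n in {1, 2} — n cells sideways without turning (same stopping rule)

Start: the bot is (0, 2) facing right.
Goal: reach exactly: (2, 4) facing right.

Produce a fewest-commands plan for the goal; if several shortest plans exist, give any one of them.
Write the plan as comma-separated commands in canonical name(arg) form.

from: (0, 2) facing right
[1] after move(2): (2, 2) facing right
[2] after strafe(left, 2): (2, 4) facing right
shorter routes all fall short; 2 is best.

move(2), strafe(left, 2)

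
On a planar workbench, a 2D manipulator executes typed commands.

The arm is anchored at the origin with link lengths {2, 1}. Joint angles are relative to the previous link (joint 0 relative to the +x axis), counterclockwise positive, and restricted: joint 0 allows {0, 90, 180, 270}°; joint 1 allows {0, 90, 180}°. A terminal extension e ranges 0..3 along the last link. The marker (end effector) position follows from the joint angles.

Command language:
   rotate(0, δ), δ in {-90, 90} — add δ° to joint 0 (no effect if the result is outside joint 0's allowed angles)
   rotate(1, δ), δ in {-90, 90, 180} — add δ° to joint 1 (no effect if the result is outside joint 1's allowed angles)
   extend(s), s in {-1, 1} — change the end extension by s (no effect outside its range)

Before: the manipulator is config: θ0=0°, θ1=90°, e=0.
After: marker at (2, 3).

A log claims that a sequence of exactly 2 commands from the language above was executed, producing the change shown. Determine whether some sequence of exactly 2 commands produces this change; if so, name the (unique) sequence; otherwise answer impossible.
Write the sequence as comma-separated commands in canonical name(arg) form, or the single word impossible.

initial: config: θ0=0°, θ1=90°, e=0
t=1 extend(1) ⇒ config: θ0=0°, θ1=90°, e=1
t=2 extend(1) ⇒ config: θ0=0°, θ1=90°, e=2
all 49 alternatives checked — unique.

extend(1), extend(1)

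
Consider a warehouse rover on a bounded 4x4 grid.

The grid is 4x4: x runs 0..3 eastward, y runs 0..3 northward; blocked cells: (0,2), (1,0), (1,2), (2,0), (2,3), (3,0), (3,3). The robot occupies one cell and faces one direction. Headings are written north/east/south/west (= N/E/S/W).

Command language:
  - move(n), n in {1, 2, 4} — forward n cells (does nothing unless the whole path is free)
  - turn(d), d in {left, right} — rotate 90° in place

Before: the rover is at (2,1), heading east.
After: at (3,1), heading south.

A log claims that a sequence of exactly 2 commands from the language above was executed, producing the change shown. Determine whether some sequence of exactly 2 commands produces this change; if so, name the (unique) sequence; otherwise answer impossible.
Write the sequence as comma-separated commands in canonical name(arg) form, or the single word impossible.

move(1), turn(right)

key: position moved to (3,1) AND the heading swung to S — translation plus rotation needed
begin: at (2,1), heading east
[1] after move(1): at (3,1), heading east
[2] after turn(right): at (3,1), heading south
all 25 alternatives checked — unique.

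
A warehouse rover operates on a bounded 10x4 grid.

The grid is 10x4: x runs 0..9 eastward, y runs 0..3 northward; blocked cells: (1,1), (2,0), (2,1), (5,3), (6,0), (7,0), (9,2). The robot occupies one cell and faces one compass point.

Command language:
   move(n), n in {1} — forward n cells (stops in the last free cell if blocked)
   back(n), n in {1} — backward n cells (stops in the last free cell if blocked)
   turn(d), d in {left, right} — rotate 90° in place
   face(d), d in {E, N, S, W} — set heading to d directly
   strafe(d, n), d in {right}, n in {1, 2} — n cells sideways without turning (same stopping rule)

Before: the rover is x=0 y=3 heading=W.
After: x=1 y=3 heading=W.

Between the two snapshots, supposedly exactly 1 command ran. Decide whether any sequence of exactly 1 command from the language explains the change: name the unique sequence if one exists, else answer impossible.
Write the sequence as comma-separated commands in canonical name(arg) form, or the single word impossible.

key: still facing W — the one step turns nothing
start: x=0 y=3 heading=W
1. back(1) → x=1 y=3 heading=W
all 10 alternatives checked — unique.

back(1)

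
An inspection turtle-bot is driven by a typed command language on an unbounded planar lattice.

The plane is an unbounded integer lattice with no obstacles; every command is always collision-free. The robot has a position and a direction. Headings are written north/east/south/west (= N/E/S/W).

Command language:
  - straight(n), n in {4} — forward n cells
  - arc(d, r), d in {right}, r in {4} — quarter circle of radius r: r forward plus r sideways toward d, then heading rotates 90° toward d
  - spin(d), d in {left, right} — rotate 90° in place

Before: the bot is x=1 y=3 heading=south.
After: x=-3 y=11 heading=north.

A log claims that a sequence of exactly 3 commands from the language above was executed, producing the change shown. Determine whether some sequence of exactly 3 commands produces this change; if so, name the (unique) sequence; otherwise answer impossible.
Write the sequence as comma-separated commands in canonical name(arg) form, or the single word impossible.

spin(right), arc(right, 4), straight(4)

key: cell and facing (now N) both changed — the 3 commands mix motion and turning
start: x=1 y=3 heading=south
t=1 spin(right) ⇒ x=1 y=3 heading=west
t=2 arc(right, 4) ⇒ x=-3 y=7 heading=north
t=3 straight(4) ⇒ x=-3 y=11 heading=north
uniquely the one of 64 3-step routes that fits.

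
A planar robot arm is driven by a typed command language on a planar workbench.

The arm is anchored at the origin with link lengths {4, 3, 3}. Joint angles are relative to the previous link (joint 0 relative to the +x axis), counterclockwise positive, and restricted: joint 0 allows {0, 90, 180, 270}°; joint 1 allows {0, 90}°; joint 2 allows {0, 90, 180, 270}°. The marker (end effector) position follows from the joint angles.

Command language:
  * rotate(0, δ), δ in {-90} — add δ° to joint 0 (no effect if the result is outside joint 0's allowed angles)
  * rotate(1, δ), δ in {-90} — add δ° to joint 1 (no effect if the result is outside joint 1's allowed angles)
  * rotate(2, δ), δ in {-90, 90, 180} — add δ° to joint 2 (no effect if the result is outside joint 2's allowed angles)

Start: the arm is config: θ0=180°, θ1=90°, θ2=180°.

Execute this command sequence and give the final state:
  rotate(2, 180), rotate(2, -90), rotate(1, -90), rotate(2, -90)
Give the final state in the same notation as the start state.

config: θ0=180°, θ1=0°, θ2=180°

start: config: θ0=180°, θ1=90°, θ2=180°
step 1 (rotate(2, 180)): config: θ0=180°, θ1=90°, θ2=0°
step 2 (rotate(2, -90)): config: θ0=180°, θ1=90°, θ2=270°
step 3 (rotate(1, -90)): config: θ0=180°, θ1=0°, θ2=270°
step 4 (rotate(2, -90)): config: θ0=180°, θ1=0°, θ2=180°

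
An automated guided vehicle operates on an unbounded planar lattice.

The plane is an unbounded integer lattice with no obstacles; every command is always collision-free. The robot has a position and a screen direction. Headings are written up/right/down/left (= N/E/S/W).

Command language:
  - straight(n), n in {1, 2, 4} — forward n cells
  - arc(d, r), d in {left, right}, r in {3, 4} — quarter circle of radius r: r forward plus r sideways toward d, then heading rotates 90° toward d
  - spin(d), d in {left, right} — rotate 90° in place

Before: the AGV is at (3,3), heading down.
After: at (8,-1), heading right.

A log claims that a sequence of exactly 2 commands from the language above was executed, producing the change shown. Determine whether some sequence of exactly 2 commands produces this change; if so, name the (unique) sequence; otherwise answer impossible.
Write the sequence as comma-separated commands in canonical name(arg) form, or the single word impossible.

key: cell and facing (now E) both changed — the 2 commands mix motion and turning
begin: at (3,3), heading down
[1] after arc(left, 4): at (7,-1), heading right
[2] after straight(1): at (8,-1), heading right
no other 2-command option fits: unique.

arc(left, 4), straight(1)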